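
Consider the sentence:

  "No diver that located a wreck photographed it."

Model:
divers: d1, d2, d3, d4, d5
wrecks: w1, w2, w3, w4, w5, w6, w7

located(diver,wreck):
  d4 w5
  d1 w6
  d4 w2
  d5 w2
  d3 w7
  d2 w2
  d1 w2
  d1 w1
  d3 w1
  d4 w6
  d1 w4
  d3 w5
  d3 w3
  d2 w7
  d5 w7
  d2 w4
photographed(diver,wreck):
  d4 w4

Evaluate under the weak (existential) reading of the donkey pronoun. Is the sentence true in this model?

True

"it" takes "a wreck" as antecedent — a donkey pronoun bound across the clause boundary.
Truth condition: for no (d,w) with located(d,w) does photographed(d,w) hold.
Restrictor pairs — does the scope hold? (d1,w1):fails  (d1,w2):fails  (d1,w4):fails  (d1,w6):fails  (d2,w2):fails  (d2,w4):fails  (d2,w7):fails  (d3,w1):fails  (d3,w3):fails  (d3,w5):fails  (d3,w7):fails  (d4,w2):fails  (d4,w5):fails  (d4,w6):fails  (d5,w2):fails  (d5,w7):fails
Scope holds for no restrictor pair, so the sentence is true.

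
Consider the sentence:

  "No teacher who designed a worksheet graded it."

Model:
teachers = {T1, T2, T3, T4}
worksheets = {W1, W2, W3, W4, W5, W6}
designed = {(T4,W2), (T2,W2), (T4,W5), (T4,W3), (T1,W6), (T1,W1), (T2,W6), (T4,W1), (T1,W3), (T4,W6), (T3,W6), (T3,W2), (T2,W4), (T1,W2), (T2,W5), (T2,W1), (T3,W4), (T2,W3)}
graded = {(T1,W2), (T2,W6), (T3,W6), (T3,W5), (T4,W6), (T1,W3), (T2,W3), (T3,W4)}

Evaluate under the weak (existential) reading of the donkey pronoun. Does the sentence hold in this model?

"it" takes "a worksheet" as antecedent — a donkey pronoun bound across the clause boundary.
Truth condition: for no (t,w) with designed(t,w) does graded(t,w) hold.
Restrictor pairs — does the scope hold? (T1,W1):fails  (T1,W2):holds  (T1,W3):holds  (T1,W6):fails  (T2,W1):fails  (T2,W2):fails  (T2,W3):holds  (T2,W4):fails  (T2,W5):fails  (T2,W6):holds  (T3,W2):fails  (T3,W4):holds  (T3,W6):holds  (T4,W1):fails  (T4,W2):fails  (T4,W3):fails  (T4,W5):fails  (T4,W6):holds
Scope holds for 7 pair(s), so the sentence is false.

False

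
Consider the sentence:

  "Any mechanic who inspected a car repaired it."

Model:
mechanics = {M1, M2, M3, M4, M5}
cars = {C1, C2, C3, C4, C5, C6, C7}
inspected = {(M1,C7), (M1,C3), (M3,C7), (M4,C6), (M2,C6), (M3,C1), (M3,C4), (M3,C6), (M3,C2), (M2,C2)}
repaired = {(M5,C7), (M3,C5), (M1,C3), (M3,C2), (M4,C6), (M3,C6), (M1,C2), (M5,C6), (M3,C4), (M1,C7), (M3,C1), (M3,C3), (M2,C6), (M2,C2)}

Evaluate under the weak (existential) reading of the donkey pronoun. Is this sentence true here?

"it" takes "a car" as antecedent — a donkey pronoun bound across the clause boundary.
Weak reading: every mechanic m with some inspected-car has at least one inspected-car c such that repaired(m,c).
Per mechanic: M1:✓  M2:✓  M3:✓  M4:✓
Every mechanic in the restrictor has a witness.

True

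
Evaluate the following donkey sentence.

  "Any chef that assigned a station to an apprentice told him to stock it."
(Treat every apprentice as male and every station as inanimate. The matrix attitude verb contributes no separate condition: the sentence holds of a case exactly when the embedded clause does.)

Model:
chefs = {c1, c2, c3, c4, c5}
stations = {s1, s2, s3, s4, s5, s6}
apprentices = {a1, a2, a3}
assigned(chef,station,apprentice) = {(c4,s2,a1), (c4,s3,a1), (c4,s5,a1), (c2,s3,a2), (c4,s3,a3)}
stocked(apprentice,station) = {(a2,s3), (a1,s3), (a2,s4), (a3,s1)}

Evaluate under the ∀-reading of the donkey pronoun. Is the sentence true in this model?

False

"him" takes "an apprentice" as antecedent and "it" takes "a station"; both are donkey pronouns co-varying with the restrictor.
Strong reading: for every (c,s,a) with assigned(c,s,a), stocked(a,s).
Restrictor triples: (c2,s3,a2)→stocked(a2,s3) ✓  (c4,s2,a1)→stocked(a1,s2) ✗  (c4,s3,a1)→stocked(a1,s3) ✓  (c4,s3,a3)→stocked(a3,s3) ✗  (c4,s5,a1)→stocked(a1,s5) ✗
Counterexample: (c4,s2,a1) — stocked(a1,s2) does not hold.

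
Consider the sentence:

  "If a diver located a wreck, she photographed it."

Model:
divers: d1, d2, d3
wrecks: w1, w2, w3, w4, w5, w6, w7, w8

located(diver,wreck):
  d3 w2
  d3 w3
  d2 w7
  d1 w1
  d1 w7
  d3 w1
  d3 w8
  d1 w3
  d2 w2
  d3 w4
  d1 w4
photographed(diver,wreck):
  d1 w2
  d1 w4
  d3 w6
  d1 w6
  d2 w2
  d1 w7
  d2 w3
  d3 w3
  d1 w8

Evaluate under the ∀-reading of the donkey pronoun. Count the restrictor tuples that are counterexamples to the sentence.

"it" takes "a wreck" as antecedent — a donkey pronoun bound across the clause boundary.
Strong reading: for every (d,w) with located(d,w), photographed(d,w).
Restrictor pairs: (d1,w1) ✗  (d1,w3) ✗  (d1,w4) ✓  (d1,w7) ✓  (d2,w2) ✓  (d2,w7) ✗  (d3,w1) ✗  (d3,w2) ✗  (d3,w3) ✓  (d3,w4) ✗  (d3,w8) ✗
Counterexamples (restrictor pairs failing the scope): 7.

7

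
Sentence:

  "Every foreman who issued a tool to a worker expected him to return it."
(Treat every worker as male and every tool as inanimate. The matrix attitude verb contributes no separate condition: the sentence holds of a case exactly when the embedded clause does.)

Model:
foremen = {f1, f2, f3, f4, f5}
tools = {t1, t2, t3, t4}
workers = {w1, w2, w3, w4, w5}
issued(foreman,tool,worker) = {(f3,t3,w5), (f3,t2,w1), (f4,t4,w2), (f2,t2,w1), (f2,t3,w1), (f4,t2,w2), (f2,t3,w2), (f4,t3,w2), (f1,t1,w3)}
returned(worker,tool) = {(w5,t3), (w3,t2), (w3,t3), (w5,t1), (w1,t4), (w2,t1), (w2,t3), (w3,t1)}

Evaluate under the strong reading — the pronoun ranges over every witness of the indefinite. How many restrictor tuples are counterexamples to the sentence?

5

"him" takes "a worker" as antecedent and "it" takes "a tool"; both are donkey pronouns co-varying with the restrictor.
Strong reading: for every (f,t,w) with issued(f,t,w), returned(w,t).
Restrictor triples: (f1,t1,w3)→returned(w3,t1) ✓  (f2,t2,w1)→returned(w1,t2) ✗  (f2,t3,w1)→returned(w1,t3) ✗  (f2,t3,w2)→returned(w2,t3) ✓  (f3,t2,w1)→returned(w1,t2) ✗  (f3,t3,w5)→returned(w5,t3) ✓  (f4,t2,w2)→returned(w2,t2) ✗  (f4,t3,w2)→returned(w2,t3) ✓  (f4,t4,w2)→returned(w2,t4) ✗
Counterexamples (restrictor triples failing the scope): 5.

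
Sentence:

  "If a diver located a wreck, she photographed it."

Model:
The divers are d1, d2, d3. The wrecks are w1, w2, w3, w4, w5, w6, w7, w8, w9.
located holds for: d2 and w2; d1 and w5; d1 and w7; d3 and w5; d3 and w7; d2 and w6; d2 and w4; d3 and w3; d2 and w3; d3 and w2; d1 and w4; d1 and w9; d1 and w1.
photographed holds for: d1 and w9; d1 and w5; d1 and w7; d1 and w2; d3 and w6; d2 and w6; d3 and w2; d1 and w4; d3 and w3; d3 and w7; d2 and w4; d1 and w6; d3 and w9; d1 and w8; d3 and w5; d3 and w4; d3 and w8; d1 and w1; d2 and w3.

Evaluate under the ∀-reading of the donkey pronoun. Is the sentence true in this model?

"it" takes "a wreck" as antecedent — a donkey pronoun bound across the clause boundary.
Strong reading: for every (d,w) with located(d,w), photographed(d,w).
Restrictor pairs: (d1,w1) ✓  (d1,w4) ✓  (d1,w5) ✓  (d1,w7) ✓  (d1,w9) ✓  (d2,w2) ✗  (d2,w3) ✓  (d2,w4) ✓  (d2,w6) ✓  (d3,w2) ✓  (d3,w3) ✓  (d3,w5) ✓  (d3,w7) ✓
Counterexample: (d2,w2) is in located but fails the scope.

False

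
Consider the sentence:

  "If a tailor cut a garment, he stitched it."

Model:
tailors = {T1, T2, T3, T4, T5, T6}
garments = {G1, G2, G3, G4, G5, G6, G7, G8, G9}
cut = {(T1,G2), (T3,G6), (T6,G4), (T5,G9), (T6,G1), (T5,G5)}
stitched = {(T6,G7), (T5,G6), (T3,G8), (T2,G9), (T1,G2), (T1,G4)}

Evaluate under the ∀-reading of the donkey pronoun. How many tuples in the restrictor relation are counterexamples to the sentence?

5

"it" takes "a garment" as antecedent — a donkey pronoun bound across the clause boundary.
Strong reading: for every (t,g) with cut(t,g), stitched(t,g).
Restrictor pairs: (T1,G2) ✓  (T3,G6) ✗  (T5,G5) ✗  (T5,G9) ✗  (T6,G1) ✗  (T6,G4) ✗
Counterexamples (restrictor pairs failing the scope): 5.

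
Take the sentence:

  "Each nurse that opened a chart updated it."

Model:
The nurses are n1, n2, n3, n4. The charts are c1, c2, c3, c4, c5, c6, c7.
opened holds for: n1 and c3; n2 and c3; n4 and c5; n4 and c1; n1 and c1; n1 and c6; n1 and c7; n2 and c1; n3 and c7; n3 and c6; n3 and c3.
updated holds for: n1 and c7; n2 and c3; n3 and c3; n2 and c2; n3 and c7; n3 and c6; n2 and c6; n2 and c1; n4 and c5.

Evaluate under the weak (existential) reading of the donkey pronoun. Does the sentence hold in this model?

"it" takes "a chart" as antecedent — a donkey pronoun bound across the clause boundary.
Weak reading: every nurse n with some opened-chart has at least one opened-chart c such that updated(n,c).
Per nurse: n1:✓  n2:✓  n3:✓  n4:✓
Every nurse in the restrictor has a witness.

True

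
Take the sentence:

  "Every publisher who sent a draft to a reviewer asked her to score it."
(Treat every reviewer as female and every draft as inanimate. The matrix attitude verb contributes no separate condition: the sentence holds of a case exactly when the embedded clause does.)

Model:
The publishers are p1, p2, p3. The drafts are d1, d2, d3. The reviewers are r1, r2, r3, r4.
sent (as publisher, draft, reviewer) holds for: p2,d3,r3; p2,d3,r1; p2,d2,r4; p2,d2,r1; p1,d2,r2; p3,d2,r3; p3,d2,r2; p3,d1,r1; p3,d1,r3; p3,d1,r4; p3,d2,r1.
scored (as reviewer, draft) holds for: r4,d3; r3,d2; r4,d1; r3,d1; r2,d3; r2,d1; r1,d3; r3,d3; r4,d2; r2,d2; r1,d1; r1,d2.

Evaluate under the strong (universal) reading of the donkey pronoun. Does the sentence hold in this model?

True

"her" takes "a reviewer" as antecedent and "it" takes "a draft"; both are donkey pronouns co-varying with the restrictor.
Strong reading: for every (p,d,r) with sent(p,d,r), scored(r,d).
Restrictor triples: (p1,d2,r2)→scored(r2,d2) ✓  (p2,d2,r1)→scored(r1,d2) ✓  (p2,d2,r4)→scored(r4,d2) ✓  (p2,d3,r1)→scored(r1,d3) ✓  (p2,d3,r3)→scored(r3,d3) ✓  (p3,d1,r1)→scored(r1,d1) ✓  (p3,d1,r3)→scored(r3,d1) ✓  (p3,d1,r4)→scored(r4,d1) ✓  (p3,d2,r1)→scored(r1,d2) ✓  (p3,d2,r2)→scored(r2,d2) ✓  (p3,d2,r3)→scored(r3,d2) ✓
Every restrictor triple satisfies the scope.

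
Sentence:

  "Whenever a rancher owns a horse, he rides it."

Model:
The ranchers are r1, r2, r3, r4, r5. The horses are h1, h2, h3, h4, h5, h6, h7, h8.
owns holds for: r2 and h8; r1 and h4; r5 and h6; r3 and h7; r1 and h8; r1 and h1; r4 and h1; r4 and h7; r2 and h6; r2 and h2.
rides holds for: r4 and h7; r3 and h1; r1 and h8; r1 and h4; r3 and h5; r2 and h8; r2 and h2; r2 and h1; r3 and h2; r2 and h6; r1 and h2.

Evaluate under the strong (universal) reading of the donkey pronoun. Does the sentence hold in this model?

"it" takes "a horse" as antecedent — a donkey pronoun bound across the clause boundary.
Strong reading: for every (r,h) with owns(r,h), rides(r,h).
Restrictor pairs: (r1,h1) ✗  (r1,h4) ✓  (r1,h8) ✓  (r2,h2) ✓  (r2,h6) ✓  (r2,h8) ✓  (r3,h7) ✗  (r4,h1) ✗  (r4,h7) ✓  (r5,h6) ✗
Counterexample: (r1,h1) is in owns but fails the scope.

False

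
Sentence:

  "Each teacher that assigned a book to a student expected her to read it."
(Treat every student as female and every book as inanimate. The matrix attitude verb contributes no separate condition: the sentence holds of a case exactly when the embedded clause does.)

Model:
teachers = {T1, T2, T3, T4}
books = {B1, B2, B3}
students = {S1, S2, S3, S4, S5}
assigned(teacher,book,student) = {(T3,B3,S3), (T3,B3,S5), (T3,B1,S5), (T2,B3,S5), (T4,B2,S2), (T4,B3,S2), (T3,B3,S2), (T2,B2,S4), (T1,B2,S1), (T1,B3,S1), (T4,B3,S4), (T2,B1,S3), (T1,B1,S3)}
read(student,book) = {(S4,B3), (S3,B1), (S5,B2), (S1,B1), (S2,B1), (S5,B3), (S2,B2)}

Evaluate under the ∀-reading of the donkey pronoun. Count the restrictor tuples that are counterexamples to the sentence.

"her" takes "a student" as antecedent and "it" takes "a book"; both are donkey pronouns co-varying with the restrictor.
Strong reading: for every (t,b,s) with assigned(t,b,s), read(s,b).
Restrictor triples: (T1,B1,S3)→read(S3,B1) ✓  (T1,B2,S1)→read(S1,B2) ✗  (T1,B3,S1)→read(S1,B3) ✗  (T2,B1,S3)→read(S3,B1) ✓  (T2,B2,S4)→read(S4,B2) ✗  (T2,B3,S5)→read(S5,B3) ✓  (T3,B1,S5)→read(S5,B1) ✗  (T3,B3,S2)→read(S2,B3) ✗  (T3,B3,S3)→read(S3,B3) ✗  (T3,B3,S5)→read(S5,B3) ✓  (T4,B2,S2)→read(S2,B2) ✓  (T4,B3,S2)→read(S2,B3) ✗  (T4,B3,S4)→read(S4,B3) ✓
Counterexamples (restrictor triples failing the scope): 7.

7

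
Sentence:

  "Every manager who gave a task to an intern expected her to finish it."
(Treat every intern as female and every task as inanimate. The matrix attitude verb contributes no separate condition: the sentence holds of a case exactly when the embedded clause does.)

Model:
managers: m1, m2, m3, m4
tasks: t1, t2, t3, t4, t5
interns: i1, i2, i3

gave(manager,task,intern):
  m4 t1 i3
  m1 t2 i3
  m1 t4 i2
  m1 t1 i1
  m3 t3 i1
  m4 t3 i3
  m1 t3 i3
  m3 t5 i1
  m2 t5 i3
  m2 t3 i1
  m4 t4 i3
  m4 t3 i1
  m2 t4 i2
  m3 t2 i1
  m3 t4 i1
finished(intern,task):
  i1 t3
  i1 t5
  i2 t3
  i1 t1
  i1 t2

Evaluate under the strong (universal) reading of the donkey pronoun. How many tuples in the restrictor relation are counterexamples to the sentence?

9

"her" takes "an intern" as antecedent and "it" takes "a task"; both are donkey pronouns co-varying with the restrictor.
Strong reading: for every (m,t,i) with gave(m,t,i), finished(i,t).
Restrictor triples: (m1,t1,i1)→finished(i1,t1) ✓  (m1,t2,i3)→finished(i3,t2) ✗  (m1,t3,i3)→finished(i3,t3) ✗  (m1,t4,i2)→finished(i2,t4) ✗  (m2,t3,i1)→finished(i1,t3) ✓  (m2,t4,i2)→finished(i2,t4) ✗  (m2,t5,i3)→finished(i3,t5) ✗  (m3,t2,i1)→finished(i1,t2) ✓  (m3,t3,i1)→finished(i1,t3) ✓  (m3,t4,i1)→finished(i1,t4) ✗  (m3,t5,i1)→finished(i1,t5) ✓  (m4,t1,i3)→finished(i3,t1) ✗  (m4,t3,i1)→finished(i1,t3) ✓  (m4,t3,i3)→finished(i3,t3) ✗  (m4,t4,i3)→finished(i3,t4) ✗
Counterexamples (restrictor triples failing the scope): 9.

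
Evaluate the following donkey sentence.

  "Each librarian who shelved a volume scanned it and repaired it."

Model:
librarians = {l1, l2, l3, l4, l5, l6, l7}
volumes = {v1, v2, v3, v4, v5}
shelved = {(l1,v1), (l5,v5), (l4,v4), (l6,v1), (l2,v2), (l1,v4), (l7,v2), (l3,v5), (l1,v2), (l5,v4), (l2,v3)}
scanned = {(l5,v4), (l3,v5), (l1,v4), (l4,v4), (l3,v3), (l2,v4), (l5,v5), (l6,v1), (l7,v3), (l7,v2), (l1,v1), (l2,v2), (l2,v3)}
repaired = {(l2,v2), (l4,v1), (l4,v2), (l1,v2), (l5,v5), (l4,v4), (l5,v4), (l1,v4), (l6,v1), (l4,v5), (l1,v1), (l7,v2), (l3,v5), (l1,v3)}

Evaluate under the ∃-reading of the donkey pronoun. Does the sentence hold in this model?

"it" takes "a volume" as antecedent — a donkey pronoun bound across the clause boundary.
Weak reading: every librarian l with some shelved-volume has at least one shelved-volume v such that scanned(l,v) ∧ repaired(l,v).
Per librarian: l1:✓  l2:✓  l3:✓  l4:✓  l5:✓  l6:✓  l7:✓
Every librarian in the restrictor has a witness.

True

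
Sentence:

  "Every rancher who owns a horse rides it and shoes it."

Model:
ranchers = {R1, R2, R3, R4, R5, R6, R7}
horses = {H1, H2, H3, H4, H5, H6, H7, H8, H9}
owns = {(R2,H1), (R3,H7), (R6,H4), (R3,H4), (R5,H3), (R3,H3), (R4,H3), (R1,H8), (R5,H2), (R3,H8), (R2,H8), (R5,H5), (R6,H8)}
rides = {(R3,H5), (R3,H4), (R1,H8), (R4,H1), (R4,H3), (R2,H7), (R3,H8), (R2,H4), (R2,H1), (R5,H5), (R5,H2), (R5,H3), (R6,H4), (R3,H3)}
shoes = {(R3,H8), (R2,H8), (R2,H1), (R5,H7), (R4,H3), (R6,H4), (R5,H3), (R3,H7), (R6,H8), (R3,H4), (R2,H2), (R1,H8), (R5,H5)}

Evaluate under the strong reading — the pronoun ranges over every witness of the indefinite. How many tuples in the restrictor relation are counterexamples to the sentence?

5

"it" takes "a horse" as antecedent — a donkey pronoun bound across the clause boundary.
Strong reading: for every (r,h) with owns(r,h), rides(r,h) ∧ shoes(r,h).
Restrictor pairs: (R1,H8) ✓  (R2,H1) ✓  (R2,H8) ✗  (R3,H3) ✗  (R3,H4) ✓  (R3,H7) ✗  (R3,H8) ✓  (R4,H3) ✓  (R5,H2) ✗  (R5,H3) ✓  (R5,H5) ✓  (R6,H4) ✓  (R6,H8) ✗
Counterexamples (restrictor pairs failing the scope): 5.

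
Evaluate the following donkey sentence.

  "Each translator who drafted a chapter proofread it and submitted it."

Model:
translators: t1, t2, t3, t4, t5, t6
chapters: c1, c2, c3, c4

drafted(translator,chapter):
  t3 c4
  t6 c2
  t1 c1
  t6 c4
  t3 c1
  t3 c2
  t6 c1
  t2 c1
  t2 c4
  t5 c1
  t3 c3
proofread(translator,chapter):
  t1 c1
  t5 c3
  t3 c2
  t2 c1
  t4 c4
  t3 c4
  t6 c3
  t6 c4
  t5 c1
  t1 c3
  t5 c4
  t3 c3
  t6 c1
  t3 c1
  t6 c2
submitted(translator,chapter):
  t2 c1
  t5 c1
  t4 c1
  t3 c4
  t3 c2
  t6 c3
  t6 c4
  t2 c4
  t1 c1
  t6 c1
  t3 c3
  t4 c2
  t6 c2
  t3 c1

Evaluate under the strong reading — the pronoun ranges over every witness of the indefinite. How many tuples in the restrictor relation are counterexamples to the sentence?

1

"it" takes "a chapter" as antecedent — a donkey pronoun bound across the clause boundary.
Strong reading: for every (t,c) with drafted(t,c), proofread(t,c) ∧ submitted(t,c).
Restrictor pairs: (t1,c1) ✓  (t2,c1) ✓  (t2,c4) ✗  (t3,c1) ✓  (t3,c2) ✓  (t3,c3) ✓  (t3,c4) ✓  (t5,c1) ✓  (t6,c1) ✓  (t6,c2) ✓  (t6,c4) ✓
Counterexamples (restrictor pairs failing the scope): 1.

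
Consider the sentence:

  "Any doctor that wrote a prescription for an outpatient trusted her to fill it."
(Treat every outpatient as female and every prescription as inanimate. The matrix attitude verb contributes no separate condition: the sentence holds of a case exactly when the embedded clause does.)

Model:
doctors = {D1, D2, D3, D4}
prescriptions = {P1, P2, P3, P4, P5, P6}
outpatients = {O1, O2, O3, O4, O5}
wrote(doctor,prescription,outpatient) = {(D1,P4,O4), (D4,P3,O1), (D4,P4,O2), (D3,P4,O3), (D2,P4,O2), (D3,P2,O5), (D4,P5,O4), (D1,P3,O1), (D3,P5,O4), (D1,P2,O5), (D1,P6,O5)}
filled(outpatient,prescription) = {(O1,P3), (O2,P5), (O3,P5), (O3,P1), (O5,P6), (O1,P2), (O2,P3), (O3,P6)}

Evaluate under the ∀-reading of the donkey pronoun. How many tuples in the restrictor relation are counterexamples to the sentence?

8

"her" takes "an outpatient" as antecedent and "it" takes "a prescription"; both are donkey pronouns co-varying with the restrictor.
Strong reading: for every (d,p,o) with wrote(d,p,o), filled(o,p).
Restrictor triples: (D1,P2,O5)→filled(O5,P2) ✗  (D1,P3,O1)→filled(O1,P3) ✓  (D1,P4,O4)→filled(O4,P4) ✗  (D1,P6,O5)→filled(O5,P6) ✓  (D2,P4,O2)→filled(O2,P4) ✗  (D3,P2,O5)→filled(O5,P2) ✗  (D3,P4,O3)→filled(O3,P4) ✗  (D3,P5,O4)→filled(O4,P5) ✗  (D4,P3,O1)→filled(O1,P3) ✓  (D4,P4,O2)→filled(O2,P4) ✗  (D4,P5,O4)→filled(O4,P5) ✗
Counterexamples (restrictor triples failing the scope): 8.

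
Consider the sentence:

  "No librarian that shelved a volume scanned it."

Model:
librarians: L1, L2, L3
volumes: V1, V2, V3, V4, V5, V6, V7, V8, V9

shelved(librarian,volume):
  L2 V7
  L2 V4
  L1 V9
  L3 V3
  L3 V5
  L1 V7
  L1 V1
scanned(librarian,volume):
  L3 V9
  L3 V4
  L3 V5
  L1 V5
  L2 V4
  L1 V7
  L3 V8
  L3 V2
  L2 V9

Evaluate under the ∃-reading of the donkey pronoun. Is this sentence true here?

"it" takes "a volume" as antecedent — a donkey pronoun bound across the clause boundary.
Truth condition: for no (l,v) with shelved(l,v) does scanned(l,v) hold.
Restrictor pairs — does the scope hold? (L1,V1):fails  (L1,V7):holds  (L1,V9):fails  (L2,V4):holds  (L2,V7):fails  (L3,V3):fails  (L3,V5):holds
Scope holds for 3 pair(s), so the sentence is false.

False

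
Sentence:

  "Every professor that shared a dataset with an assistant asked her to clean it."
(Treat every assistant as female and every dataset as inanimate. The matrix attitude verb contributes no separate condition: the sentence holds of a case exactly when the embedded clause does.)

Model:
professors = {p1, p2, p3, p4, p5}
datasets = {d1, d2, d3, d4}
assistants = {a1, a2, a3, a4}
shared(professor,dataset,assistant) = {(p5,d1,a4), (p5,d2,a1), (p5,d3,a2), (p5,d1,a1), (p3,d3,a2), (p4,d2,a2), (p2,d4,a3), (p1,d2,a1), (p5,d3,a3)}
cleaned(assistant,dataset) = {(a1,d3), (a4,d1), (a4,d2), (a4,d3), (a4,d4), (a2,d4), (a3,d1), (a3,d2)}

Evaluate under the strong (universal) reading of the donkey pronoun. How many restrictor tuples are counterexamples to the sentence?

8

"her" takes "an assistant" as antecedent and "it" takes "a dataset"; both are donkey pronouns co-varying with the restrictor.
Strong reading: for every (p,d,a) with shared(p,d,a), cleaned(a,d).
Restrictor triples: (p1,d2,a1)→cleaned(a1,d2) ✗  (p2,d4,a3)→cleaned(a3,d4) ✗  (p3,d3,a2)→cleaned(a2,d3) ✗  (p4,d2,a2)→cleaned(a2,d2) ✗  (p5,d1,a1)→cleaned(a1,d1) ✗  (p5,d1,a4)→cleaned(a4,d1) ✓  (p5,d2,a1)→cleaned(a1,d2) ✗  (p5,d3,a2)→cleaned(a2,d3) ✗  (p5,d3,a3)→cleaned(a3,d3) ✗
Counterexamples (restrictor triples failing the scope): 8.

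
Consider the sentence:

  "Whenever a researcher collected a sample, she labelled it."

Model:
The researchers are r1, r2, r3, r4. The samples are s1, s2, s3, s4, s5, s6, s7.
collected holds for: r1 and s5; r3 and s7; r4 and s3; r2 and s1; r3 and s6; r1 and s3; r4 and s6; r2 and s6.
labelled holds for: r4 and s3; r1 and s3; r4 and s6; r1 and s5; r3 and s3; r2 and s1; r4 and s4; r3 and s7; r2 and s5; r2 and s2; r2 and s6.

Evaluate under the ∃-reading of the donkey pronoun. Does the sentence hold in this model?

"it" takes "a sample" as antecedent — a donkey pronoun bound across the clause boundary.
Weak reading: every researcher r with some collected-sample has at least one collected-sample s such that labelled(r,s).
Per researcher: r1:✓  r2:✓  r3:✓  r4:✓
Every researcher in the restrictor has a witness.

True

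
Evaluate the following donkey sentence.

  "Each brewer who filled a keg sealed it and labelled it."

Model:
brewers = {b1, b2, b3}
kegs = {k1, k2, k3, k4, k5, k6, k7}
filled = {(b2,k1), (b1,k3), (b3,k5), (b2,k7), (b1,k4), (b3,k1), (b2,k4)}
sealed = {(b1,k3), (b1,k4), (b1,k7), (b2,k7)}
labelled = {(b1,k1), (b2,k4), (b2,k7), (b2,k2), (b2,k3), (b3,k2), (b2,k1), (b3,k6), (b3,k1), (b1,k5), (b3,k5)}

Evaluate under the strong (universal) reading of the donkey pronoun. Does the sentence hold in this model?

False

"it" takes "a keg" as antecedent — a donkey pronoun bound across the clause boundary.
Strong reading: for every (b,k) with filled(b,k), sealed(b,k) ∧ labelled(b,k).
Restrictor pairs: (b1,k3) ✗  (b1,k4) ✗  (b2,k1) ✗  (b2,k4) ✗  (b2,k7) ✓  (b3,k1) ✗  (b3,k5) ✗
Counterexample: (b1,k3) is in filled but fails the scope.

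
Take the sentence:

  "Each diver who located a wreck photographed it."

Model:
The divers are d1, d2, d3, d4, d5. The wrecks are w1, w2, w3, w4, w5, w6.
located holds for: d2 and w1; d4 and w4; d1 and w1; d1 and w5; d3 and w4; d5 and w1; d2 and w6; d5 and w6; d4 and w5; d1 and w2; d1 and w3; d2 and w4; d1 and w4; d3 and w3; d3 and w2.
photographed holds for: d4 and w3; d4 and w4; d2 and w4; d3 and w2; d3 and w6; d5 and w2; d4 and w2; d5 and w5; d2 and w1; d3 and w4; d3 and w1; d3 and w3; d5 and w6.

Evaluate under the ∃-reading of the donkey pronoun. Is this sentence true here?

"it" takes "a wreck" as antecedent — a donkey pronoun bound across the clause boundary.
Weak reading: every diver d with some located-wreck has at least one located-wreck w such that photographed(d,w).
Per diver: d1:✗  d2:✓  d3:✓  d4:✓  d5:✓
d1 has no witness among its located-wrecks.

False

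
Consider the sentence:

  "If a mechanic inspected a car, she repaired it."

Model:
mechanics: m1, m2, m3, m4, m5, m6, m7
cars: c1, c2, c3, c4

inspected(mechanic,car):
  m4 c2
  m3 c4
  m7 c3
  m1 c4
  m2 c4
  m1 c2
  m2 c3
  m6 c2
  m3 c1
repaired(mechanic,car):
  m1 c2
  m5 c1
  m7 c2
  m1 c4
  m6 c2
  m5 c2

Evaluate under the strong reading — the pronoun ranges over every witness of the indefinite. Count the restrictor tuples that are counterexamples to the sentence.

6

"it" takes "a car" as antecedent — a donkey pronoun bound across the clause boundary.
Strong reading: for every (m,c) with inspected(m,c), repaired(m,c).
Restrictor pairs: (m1,c2) ✓  (m1,c4) ✓  (m2,c3) ✗  (m2,c4) ✗  (m3,c1) ✗  (m3,c4) ✗  (m4,c2) ✗  (m6,c2) ✓  (m7,c3) ✗
Counterexamples (restrictor pairs failing the scope): 6.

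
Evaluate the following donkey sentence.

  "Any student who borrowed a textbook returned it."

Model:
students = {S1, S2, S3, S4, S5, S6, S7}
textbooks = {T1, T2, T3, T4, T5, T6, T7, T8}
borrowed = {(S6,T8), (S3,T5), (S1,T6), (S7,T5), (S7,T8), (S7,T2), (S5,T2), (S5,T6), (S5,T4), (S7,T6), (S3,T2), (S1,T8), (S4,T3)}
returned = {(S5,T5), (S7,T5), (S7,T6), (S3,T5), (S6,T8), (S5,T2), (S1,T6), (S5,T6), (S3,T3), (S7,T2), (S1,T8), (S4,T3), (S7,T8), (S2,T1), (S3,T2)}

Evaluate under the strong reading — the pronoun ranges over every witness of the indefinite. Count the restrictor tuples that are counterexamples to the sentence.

"it" takes "a textbook" as antecedent — a donkey pronoun bound across the clause boundary.
Strong reading: for every (s,t) with borrowed(s,t), returned(s,t).
Restrictor pairs: (S1,T6) ✓  (S1,T8) ✓  (S3,T2) ✓  (S3,T5) ✓  (S4,T3) ✓  (S5,T2) ✓  (S5,T4) ✗  (S5,T6) ✓  (S6,T8) ✓  (S7,T2) ✓  (S7,T5) ✓  (S7,T6) ✓  (S7,T8) ✓
Counterexamples (restrictor pairs failing the scope): 1.

1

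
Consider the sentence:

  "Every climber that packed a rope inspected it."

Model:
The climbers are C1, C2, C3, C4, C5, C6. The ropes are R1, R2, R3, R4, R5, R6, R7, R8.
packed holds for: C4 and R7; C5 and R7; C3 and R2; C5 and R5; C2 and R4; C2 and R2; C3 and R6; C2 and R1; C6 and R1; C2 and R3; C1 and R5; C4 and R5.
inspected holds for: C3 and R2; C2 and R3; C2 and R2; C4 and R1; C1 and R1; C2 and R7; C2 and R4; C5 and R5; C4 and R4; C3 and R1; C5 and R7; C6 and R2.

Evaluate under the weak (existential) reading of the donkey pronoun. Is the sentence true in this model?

False

"it" takes "a rope" as antecedent — a donkey pronoun bound across the clause boundary.
Weak reading: every climber c with some packed-rope has at least one packed-rope r such that inspected(c,r).
Per climber: C1:✗  C2:✓  C3:✓  C4:✗  C5:✓  C6:✗
C1 has no witness among its packed-ropes.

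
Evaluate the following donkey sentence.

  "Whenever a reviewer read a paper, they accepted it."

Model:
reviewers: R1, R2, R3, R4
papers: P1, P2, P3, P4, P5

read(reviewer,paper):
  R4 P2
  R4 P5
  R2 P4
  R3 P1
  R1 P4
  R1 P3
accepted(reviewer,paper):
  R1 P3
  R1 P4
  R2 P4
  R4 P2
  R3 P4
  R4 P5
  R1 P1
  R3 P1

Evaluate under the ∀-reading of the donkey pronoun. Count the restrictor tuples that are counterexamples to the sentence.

0

"it" takes "a paper" as antecedent — a donkey pronoun bound across the clause boundary.
Strong reading: for every (r,p) with read(r,p), accepted(r,p).
Restrictor pairs: (R1,P3) ✓  (R1,P4) ✓  (R2,P4) ✓  (R3,P1) ✓  (R4,P2) ✓  (R4,P5) ✓
Counterexamples (restrictor pairs failing the scope): 0.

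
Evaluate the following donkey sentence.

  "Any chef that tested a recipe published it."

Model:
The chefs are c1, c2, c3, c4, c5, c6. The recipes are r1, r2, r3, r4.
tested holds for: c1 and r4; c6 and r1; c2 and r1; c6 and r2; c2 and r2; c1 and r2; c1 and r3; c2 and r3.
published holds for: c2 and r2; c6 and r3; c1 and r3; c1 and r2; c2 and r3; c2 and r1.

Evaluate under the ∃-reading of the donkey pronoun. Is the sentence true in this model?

False

"it" takes "a recipe" as antecedent — a donkey pronoun bound across the clause boundary.
Weak reading: every chef c with some tested-recipe has at least one tested-recipe r such that published(c,r).
Per chef: c1:✓  c2:✓  c6:✗
c6 has no witness among its tested-recipes.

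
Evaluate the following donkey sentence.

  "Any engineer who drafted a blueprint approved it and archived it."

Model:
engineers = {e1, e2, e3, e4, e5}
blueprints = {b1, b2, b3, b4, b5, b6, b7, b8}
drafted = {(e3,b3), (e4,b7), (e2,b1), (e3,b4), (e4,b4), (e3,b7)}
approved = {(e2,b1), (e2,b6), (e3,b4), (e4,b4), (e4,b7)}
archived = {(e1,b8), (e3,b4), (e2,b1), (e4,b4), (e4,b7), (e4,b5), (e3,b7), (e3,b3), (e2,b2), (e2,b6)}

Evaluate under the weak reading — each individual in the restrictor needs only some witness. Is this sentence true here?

True

"it" takes "a blueprint" as antecedent — a donkey pronoun bound across the clause boundary.
Weak reading: every engineer e with some drafted-blueprint has at least one drafted-blueprint b such that approved(e,b) ∧ archived(e,b).
Per engineer: e2:✓  e3:✓  e4:✓
Every engineer in the restrictor has a witness.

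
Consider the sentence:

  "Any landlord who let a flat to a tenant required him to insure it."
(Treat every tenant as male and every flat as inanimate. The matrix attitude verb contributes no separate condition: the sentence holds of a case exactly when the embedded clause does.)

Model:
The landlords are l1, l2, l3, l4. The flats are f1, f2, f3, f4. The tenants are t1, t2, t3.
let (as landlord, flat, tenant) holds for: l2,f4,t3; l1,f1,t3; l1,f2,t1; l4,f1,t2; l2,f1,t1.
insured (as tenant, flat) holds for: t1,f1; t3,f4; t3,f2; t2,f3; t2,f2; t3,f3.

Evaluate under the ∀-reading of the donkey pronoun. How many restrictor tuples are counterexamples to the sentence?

3

"him" takes "a tenant" as antecedent and "it" takes "a flat"; both are donkey pronouns co-varying with the restrictor.
Strong reading: for every (l,f,t) with let(l,f,t), insured(t,f).
Restrictor triples: (l1,f1,t3)→insured(t3,f1) ✗  (l1,f2,t1)→insured(t1,f2) ✗  (l2,f1,t1)→insured(t1,f1) ✓  (l2,f4,t3)→insured(t3,f4) ✓  (l4,f1,t2)→insured(t2,f1) ✗
Counterexamples (restrictor triples failing the scope): 3.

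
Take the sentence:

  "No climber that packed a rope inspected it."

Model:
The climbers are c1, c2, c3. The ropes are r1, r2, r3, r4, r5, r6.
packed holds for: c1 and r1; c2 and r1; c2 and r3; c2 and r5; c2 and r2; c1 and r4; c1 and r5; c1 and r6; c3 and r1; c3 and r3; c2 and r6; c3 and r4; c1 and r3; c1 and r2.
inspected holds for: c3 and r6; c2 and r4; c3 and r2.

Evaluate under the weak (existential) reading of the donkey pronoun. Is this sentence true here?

"it" takes "a rope" as antecedent — a donkey pronoun bound across the clause boundary.
Truth condition: for no (c,r) with packed(c,r) does inspected(c,r) hold.
Restrictor pairs — does the scope hold? (c1,r1):fails  (c1,r2):fails  (c1,r3):fails  (c1,r4):fails  (c1,r5):fails  (c1,r6):fails  (c2,r1):fails  (c2,r2):fails  (c2,r3):fails  (c2,r5):fails  (c2,r6):fails  (c3,r1):fails  (c3,r3):fails  (c3,r4):fails
Scope holds for no restrictor pair, so the sentence is true.

True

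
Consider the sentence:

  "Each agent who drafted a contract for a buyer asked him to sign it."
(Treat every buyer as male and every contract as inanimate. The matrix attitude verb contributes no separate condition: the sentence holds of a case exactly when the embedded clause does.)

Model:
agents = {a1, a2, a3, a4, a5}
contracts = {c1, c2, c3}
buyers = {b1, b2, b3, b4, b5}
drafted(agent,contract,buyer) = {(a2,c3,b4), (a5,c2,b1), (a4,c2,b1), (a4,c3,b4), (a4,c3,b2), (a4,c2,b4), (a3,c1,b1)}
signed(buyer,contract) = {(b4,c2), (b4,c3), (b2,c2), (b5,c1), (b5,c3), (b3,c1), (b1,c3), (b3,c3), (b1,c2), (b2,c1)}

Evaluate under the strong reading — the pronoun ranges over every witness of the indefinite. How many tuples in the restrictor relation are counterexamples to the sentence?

"him" takes "a buyer" as antecedent and "it" takes "a contract"; both are donkey pronouns co-varying with the restrictor.
Strong reading: for every (a,c,b) with drafted(a,c,b), signed(b,c).
Restrictor triples: (a2,c3,b4)→signed(b4,c3) ✓  (a3,c1,b1)→signed(b1,c1) ✗  (a4,c2,b1)→signed(b1,c2) ✓  (a4,c2,b4)→signed(b4,c2) ✓  (a4,c3,b2)→signed(b2,c3) ✗  (a4,c3,b4)→signed(b4,c3) ✓  (a5,c2,b1)→signed(b1,c2) ✓
Counterexamples (restrictor triples failing the scope): 2.

2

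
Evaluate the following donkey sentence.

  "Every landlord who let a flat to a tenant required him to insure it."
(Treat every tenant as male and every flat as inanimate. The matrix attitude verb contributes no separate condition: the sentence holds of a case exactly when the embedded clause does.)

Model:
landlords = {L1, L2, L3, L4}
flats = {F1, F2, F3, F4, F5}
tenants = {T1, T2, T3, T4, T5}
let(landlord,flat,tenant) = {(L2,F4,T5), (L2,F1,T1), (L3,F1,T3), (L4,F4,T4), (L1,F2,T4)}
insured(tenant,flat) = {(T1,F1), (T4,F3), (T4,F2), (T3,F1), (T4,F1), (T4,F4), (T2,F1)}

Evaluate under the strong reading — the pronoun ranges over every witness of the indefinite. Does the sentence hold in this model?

False

"him" takes "a tenant" as antecedent and "it" takes "a flat"; both are donkey pronouns co-varying with the restrictor.
Strong reading: for every (l,f,t) with let(l,f,t), insured(t,f).
Restrictor triples: (L1,F2,T4)→insured(T4,F2) ✓  (L2,F1,T1)→insured(T1,F1) ✓  (L2,F4,T5)→insured(T5,F4) ✗  (L3,F1,T3)→insured(T3,F1) ✓  (L4,F4,T4)→insured(T4,F4) ✓
Counterexample: (L2,F4,T5) — insured(T5,F4) does not hold.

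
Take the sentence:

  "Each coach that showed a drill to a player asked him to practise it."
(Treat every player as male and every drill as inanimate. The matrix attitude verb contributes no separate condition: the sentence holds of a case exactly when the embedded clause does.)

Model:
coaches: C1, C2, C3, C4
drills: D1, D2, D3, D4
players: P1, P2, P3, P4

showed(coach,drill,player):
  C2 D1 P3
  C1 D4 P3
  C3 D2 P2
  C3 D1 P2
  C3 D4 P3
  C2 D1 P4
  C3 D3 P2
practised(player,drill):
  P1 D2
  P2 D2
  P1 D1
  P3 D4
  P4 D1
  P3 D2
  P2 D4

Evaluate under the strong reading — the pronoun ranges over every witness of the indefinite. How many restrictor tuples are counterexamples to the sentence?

3

"him" takes "a player" as antecedent and "it" takes "a drill"; both are donkey pronouns co-varying with the restrictor.
Strong reading: for every (c,d,p) with showed(c,d,p), practised(p,d).
Restrictor triples: (C1,D4,P3)→practised(P3,D4) ✓  (C2,D1,P3)→practised(P3,D1) ✗  (C2,D1,P4)→practised(P4,D1) ✓  (C3,D1,P2)→practised(P2,D1) ✗  (C3,D2,P2)→practised(P2,D2) ✓  (C3,D3,P2)→practised(P2,D3) ✗  (C3,D4,P3)→practised(P3,D4) ✓
Counterexamples (restrictor triples failing the scope): 3.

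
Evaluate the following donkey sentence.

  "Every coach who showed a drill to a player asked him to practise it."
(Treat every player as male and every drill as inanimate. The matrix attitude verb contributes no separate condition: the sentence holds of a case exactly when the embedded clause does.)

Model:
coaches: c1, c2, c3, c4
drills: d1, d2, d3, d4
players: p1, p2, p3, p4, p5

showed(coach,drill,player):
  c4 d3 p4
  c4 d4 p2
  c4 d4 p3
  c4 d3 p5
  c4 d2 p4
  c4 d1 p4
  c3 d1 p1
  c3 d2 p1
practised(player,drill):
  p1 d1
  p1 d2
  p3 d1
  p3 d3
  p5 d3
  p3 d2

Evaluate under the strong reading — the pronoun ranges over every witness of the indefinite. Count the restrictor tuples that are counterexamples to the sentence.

"him" takes "a player" as antecedent and "it" takes "a drill"; both are donkey pronouns co-varying with the restrictor.
Strong reading: for every (c,d,p) with showed(c,d,p), practised(p,d).
Restrictor triples: (c3,d1,p1)→practised(p1,d1) ✓  (c3,d2,p1)→practised(p1,d2) ✓  (c4,d1,p4)→practised(p4,d1) ✗  (c4,d2,p4)→practised(p4,d2) ✗  (c4,d3,p4)→practised(p4,d3) ✗  (c4,d3,p5)→practised(p5,d3) ✓  (c4,d4,p2)→practised(p2,d4) ✗  (c4,d4,p3)→practised(p3,d4) ✗
Counterexamples (restrictor triples failing the scope): 5.

5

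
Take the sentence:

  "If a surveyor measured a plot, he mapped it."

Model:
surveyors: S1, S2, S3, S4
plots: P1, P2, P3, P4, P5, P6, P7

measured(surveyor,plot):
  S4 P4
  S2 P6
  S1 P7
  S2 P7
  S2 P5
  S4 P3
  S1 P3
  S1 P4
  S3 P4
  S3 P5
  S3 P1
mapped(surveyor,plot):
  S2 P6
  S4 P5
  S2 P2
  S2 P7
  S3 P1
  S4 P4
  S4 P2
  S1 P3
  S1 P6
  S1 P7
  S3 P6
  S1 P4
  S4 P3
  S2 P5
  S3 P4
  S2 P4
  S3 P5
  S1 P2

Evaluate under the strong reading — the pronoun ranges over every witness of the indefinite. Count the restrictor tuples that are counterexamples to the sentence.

"it" takes "a plot" as antecedent — a donkey pronoun bound across the clause boundary.
Strong reading: for every (s,p) with measured(s,p), mapped(s,p).
Restrictor pairs: (S1,P3) ✓  (S1,P4) ✓  (S1,P7) ✓  (S2,P5) ✓  (S2,P6) ✓  (S2,P7) ✓  (S3,P1) ✓  (S3,P4) ✓  (S3,P5) ✓  (S4,P3) ✓  (S4,P4) ✓
Counterexamples (restrictor pairs failing the scope): 0.

0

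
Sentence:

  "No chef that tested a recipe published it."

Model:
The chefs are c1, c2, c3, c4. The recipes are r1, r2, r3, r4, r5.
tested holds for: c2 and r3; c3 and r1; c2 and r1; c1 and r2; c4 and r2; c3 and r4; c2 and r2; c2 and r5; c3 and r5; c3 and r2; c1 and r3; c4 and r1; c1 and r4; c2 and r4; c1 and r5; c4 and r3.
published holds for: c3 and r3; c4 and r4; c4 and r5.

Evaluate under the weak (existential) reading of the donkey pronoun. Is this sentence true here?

True

"it" takes "a recipe" as antecedent — a donkey pronoun bound across the clause boundary.
Truth condition: for no (c,r) with tested(c,r) does published(c,r) hold.
Restrictor pairs — does the scope hold? (c1,r2):fails  (c1,r3):fails  (c1,r4):fails  (c1,r5):fails  (c2,r1):fails  (c2,r2):fails  (c2,r3):fails  (c2,r4):fails  (c2,r5):fails  (c3,r1):fails  (c3,r2):fails  (c3,r4):fails  (c3,r5):fails  (c4,r1):fails  (c4,r2):fails  (c4,r3):fails
Scope holds for no restrictor pair, so the sentence is true.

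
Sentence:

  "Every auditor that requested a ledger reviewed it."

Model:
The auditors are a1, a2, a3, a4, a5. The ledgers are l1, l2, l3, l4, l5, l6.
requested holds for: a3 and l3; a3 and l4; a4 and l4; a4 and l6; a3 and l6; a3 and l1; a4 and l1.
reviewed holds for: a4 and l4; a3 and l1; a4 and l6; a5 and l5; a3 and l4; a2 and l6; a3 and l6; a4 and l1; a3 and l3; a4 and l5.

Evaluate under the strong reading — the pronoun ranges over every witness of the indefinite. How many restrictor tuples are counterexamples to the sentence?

"it" takes "a ledger" as antecedent — a donkey pronoun bound across the clause boundary.
Strong reading: for every (a,l) with requested(a,l), reviewed(a,l).
Restrictor pairs: (a3,l1) ✓  (a3,l3) ✓  (a3,l4) ✓  (a3,l6) ✓  (a4,l1) ✓  (a4,l4) ✓  (a4,l6) ✓
Counterexamples (restrictor pairs failing the scope): 0.

0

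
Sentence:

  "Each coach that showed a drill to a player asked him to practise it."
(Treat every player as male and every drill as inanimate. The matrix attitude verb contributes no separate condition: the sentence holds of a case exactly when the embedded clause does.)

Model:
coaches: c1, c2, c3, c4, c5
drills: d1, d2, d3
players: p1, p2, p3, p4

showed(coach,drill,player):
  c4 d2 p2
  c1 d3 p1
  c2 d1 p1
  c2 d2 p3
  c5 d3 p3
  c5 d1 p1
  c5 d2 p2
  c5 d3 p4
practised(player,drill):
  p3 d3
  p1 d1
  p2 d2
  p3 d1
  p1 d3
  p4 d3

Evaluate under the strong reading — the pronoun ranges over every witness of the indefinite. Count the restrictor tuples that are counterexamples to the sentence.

1

"him" takes "a player" as antecedent and "it" takes "a drill"; both are donkey pronouns co-varying with the restrictor.
Strong reading: for every (c,d,p) with showed(c,d,p), practised(p,d).
Restrictor triples: (c1,d3,p1)→practised(p1,d3) ✓  (c2,d1,p1)→practised(p1,d1) ✓  (c2,d2,p3)→practised(p3,d2) ✗  (c4,d2,p2)→practised(p2,d2) ✓  (c5,d1,p1)→practised(p1,d1) ✓  (c5,d2,p2)→practised(p2,d2) ✓  (c5,d3,p3)→practised(p3,d3) ✓  (c5,d3,p4)→practised(p4,d3) ✓
Counterexamples (restrictor triples failing the scope): 1.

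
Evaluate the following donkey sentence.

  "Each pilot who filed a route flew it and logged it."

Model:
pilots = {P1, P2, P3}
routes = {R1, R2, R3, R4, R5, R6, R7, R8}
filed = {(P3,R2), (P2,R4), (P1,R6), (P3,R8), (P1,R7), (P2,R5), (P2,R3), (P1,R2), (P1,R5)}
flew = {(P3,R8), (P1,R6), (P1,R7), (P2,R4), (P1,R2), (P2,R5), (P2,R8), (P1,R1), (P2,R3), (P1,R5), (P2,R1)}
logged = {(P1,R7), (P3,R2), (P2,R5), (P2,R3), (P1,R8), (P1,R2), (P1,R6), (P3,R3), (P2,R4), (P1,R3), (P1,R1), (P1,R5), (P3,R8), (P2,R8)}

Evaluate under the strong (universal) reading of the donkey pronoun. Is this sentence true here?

False

"it" takes "a route" as antecedent — a donkey pronoun bound across the clause boundary.
Strong reading: for every (p,r) with filed(p,r), flew(p,r) ∧ logged(p,r).
Restrictor pairs: (P1,R2) ✓  (P1,R5) ✓  (P1,R6) ✓  (P1,R7) ✓  (P2,R3) ✓  (P2,R4) ✓  (P2,R5) ✓  (P3,R2) ✗  (P3,R8) ✓
Counterexample: (P3,R2) is in filed but fails the scope.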